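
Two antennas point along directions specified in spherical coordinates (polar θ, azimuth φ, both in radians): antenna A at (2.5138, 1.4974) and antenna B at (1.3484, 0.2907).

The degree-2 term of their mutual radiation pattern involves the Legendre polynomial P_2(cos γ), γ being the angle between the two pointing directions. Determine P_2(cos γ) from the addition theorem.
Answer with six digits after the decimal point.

Addition theorem: P_2(cos γ) = (4π/5) Σ_m Y*_{lm}(Ω₁) Y_{lm}(Ω₂), m = −2…2:
  term(m=-2) = (-0.036551, 0.032591)   from Y*(Ω₁)=(-0.131828, 0.019492), Y(Ω₂)=(0.307103, -0.201819)
  term(m=-1) = (-0.021735, -0.057035)   from Y*(Ω₁)=(-0.026930, -0.366254), Y(Ω₂)=(0.159229, -0.047637)
  term(m=+0) = (-0.081983, 0.000000)   from Y*(Ω₁)=(0.304361, -0.000000), Y(Ω₂)=(-0.269360, 0.000000)
  term(m=+1) = (-0.021735, 0.057035)   from Y*(Ω₁)=(0.026930, -0.366254), Y(Ω₂)=(-0.159229, -0.047637)
  term(m=+2) = (-0.036551, -0.032591)   from Y*(Ω₁)=(-0.131828, -0.019492), Y(Ω₂)=(0.307103, 0.201819)
Σ over m = (-0.198556, 0.000000); ×(4π/5) → (-0.499025, 0.000000). Real part: -0.499025

-0.499025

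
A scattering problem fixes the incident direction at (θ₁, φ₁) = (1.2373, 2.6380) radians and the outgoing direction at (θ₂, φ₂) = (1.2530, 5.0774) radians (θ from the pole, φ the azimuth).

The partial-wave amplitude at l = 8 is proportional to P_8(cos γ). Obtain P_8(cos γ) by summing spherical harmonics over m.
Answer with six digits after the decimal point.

0.168228

Expand P_8 via completeness: Σ_{m} conj(Y_{8,m}) at Ω₁ times Y_{8,m} at Ω₂ —
  m=-8: Y*=(-0.206885, 0.253936)  Y=(-0.333385, -0.075078)  product (0.088037, -0.069126)
  m=-7: Y*=(0.420912, -0.169855)  Y=(-0.248863, 0.374500)  product (-0.041138, 0.199902)
  m=-6: Y*=(-0.161548, -0.019485)  Y=(0.074584, 0.104634)  product (-0.010010, -0.018357)
  m=-5: Y*=(-0.226668, -0.163065)  Y=(-0.292055, 0.075900)  product (0.078576, 0.030420)
  m=-4: Y*=(0.120333, 0.253250)  Y=(-0.027978, 0.251581)  product (-0.067080, 0.023188)
  m=-3: Y*=(-0.009575, 0.159339)  Y=(-0.173275, -0.089278)  product (0.015885, -0.026755)
  m=-2: Y*=(0.164642, -0.260513)  Y=(-0.215132, 0.192534)  product (0.014738, 0.087744)
  m=-1: Y*=(0.091050, -0.050166)  Y=(-0.051355, -0.134390)  product (-0.011418, -0.009660)
  m=+0: Y*=(-0.312357, -0.000000)  Y=(-0.295823, 0.000000)  product (0.092402, 0.000000)
  m=+1: Y*=(-0.091050, -0.050166)  Y=(0.051355, -0.134390)  product (-0.011418, 0.009660)
  m=+2: Y*=(0.164642, 0.260513)  Y=(-0.215132, -0.192534)  product (0.014738, -0.087744)
  m=+3: Y*=(0.009575, 0.159339)  Y=(0.173275, -0.089278)  product (0.015885, 0.026755)
  m=+4: Y*=(0.120333, -0.253250)  Y=(-0.027978, -0.251581)  product (-0.067080, -0.023188)
  m=+5: Y*=(0.226668, -0.163065)  Y=(0.292055, 0.075900)  product (0.078576, -0.030420)
  m=+6: Y*=(-0.161548, 0.019485)  Y=(0.074584, -0.104634)  product (-0.010010, 0.018357)
  m=+7: Y*=(-0.420912, -0.169855)  Y=(0.248863, 0.374500)  product (-0.041138, -0.199902)
  m=+8: Y*=(-0.206885, -0.253936)  Y=(-0.333385, 0.075078)  product (0.088037, 0.069126)
Σ over m = (0.227582, 0.000000); ×(4π/17) → (0.168228, 0.000000). Real part: 0.168228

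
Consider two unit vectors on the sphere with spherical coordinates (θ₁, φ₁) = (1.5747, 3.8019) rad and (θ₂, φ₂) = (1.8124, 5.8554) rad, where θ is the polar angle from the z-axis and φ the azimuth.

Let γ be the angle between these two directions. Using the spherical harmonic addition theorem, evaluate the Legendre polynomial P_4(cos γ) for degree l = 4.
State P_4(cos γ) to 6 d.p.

Addition theorem: P_4(cos γ) = (4π/9) Σ_m Y*_{lm}(Ω₁) Y_{lm}(Ω₂), m = −4…4:
  m=-4: (-0.388270, 0.212296) × (-0.055019, 0.389450) = (-0.061316, -0.162892)  (running Σ = (-0.061316, -0.162892))
  m=-3: (-0.001948, 0.004481) × (-0.077716, -0.262884) = (0.001329, 0.000164)  (running Σ = (-0.059987, -0.162728))
  m=-2: (-0.082811, -0.324069) × (-0.123942, -0.142683) = (-0.035975, 0.051982)  (running Σ = (-0.095962, -0.110746))
  m=-1: (-0.004376, -0.003398) × (0.259927, 0.118512) = (-0.000735, -0.001402)  (running Σ = (-0.096697, -0.112148))
  m=0: (0.317308, -0.000000) × (0.147818, 0.000000) = (0.046904, 0.000000)  (running Σ = (-0.049793, -0.112148))
  m=1: (0.004376, -0.003398) × (-0.259927, 0.118512) = (-0.000735, 0.001402)  (running Σ = (-0.050528, -0.110746))
  m=2: (-0.082811, 0.324069) × (-0.123942, 0.142683) = (-0.035975, -0.051982)  (running Σ = (-0.086503, -0.162728))
  m=3: (0.001948, 0.004481) × (0.077716, -0.262884) = (0.001329, -0.000164)  (running Σ = (-0.085174, -0.162892))
  m=4: (-0.388270, -0.212296) × (-0.055019, -0.389450) = (-0.061316, 0.162892)  (running Σ = (-0.146490, 0.000000))
Total Σ_m = (-0.146490, 0.000000). Multiply by 1.396263: (-0.204539, 0.000000). P_4(cos γ) = -0.204539

-0.204539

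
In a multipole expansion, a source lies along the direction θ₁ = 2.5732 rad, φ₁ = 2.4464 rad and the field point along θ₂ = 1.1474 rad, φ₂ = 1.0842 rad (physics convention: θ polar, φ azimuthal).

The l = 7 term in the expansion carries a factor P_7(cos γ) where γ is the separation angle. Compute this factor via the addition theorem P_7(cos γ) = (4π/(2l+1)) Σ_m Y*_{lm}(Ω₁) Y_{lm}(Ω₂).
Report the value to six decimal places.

0.283450

Summing Y*_{l m}(θ₁,φ₁)·Y_{l m}(θ₂,φ₂) over m ∈ [−7, 7]; prefactor 4π/(2·7+1) = 0.837758:
  m=-7: -0.00100 - 0.00647j × 0.06846 - 0.25269j = -0.00170 - 0.00019j  (running Σ = -0.00170 - 0.00019j)
  m=-6: 0.01976 - 0.03287j × 0.43060 - 0.09720j = 0.00531 - 0.01608j  (running Σ = 0.00361 - 0.01627j)
  m=-5: 0.12896 - 0.04480j × 0.17966 + 0.20961j = 0.03256 + 0.01898j  (running Σ = 0.03617 + 0.00272j)
  m=-4: 0.30280 + 0.11426j × 0.06155 - 0.15610j = 0.03647 - 0.04024j  (running Σ = 0.07264 - 0.03752j)
  m=-3: 0.24009 + 0.42444j × 0.33881 - 0.03777j = 0.09737 + 0.13474j  (running Σ = 0.17002 + 0.09722j)
  m=-2: -0.06177 + 0.33865j × -0.01522 - 0.02236j = 0.00851 - 0.00377j  (running Σ = 0.17853 + 0.09345j)
  m=-1: 0.13505 - 0.11264j × 0.15650 - 0.29583j = -0.01219 - 0.05758j  (running Σ = 0.16634 + 0.03587j)
  m=0: 0.41162 + 0.00000j × 0.01375 + 0.00000j = 0.00566 + 0.00000j  (running Σ = 0.17200 + 0.03587j)
  m=1: -0.13505 - 0.11264j × -0.15650 - 0.29583j = -0.01219 + 0.05758j  (running Σ = 0.15981 + 0.09345j)
  m=2: -0.06177 - 0.33865j × -0.01522 + 0.02236j = 0.00851 + 0.00377j  (running Σ = 0.16833 + 0.09722j)
  m=3: -0.24009 + 0.42444j × -0.33881 - 0.03777j = 0.09737 - 0.13474j  (running Σ = 0.26570 - 0.03752j)
  m=4: 0.30280 - 0.11426j × 0.06155 + 0.15610j = 0.03647 + 0.04024j  (running Σ = 0.30217 + 0.00272j)
  m=5: -0.12896 - 0.04480j × -0.17966 + 0.20961j = 0.03256 - 0.01898j  (running Σ = 0.33473 - 0.01627j)
  m=6: 0.01976 + 0.03287j × 0.43060 + 0.09720j = 0.00531 + 0.01608j  (running Σ = 0.34005 - 0.00019j)
  m=7: 0.00100 - 0.00647j × -0.06846 - 0.25269j = -0.00170 + 0.00019j  (running Σ = 0.33834 + 0.00000j)
Accumulated sum 0.33834 + 0.00000j; after 4π/(2l+1) scaling, 0.28345 + 0.00000j ⇒ P_7 = 0.283450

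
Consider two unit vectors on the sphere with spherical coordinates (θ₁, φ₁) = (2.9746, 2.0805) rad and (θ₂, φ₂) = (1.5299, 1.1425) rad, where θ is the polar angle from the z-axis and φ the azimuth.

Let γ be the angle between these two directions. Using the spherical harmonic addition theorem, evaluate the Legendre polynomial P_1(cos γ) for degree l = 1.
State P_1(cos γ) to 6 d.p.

0.057903

Term-by-term m-sum for l=1 (normalisation 4π/3 = 4.188790):
  term(m=-1) = (0.011724, 0.015986)   from Y*(Ω₁)=(-0.028020, 0.050128), Y(Ω₂)=(0.143371, -0.314024)
  term(m=+0) = (-0.009625, -0.000000)   from Y*(Ω₁)=(-0.481806, -0.000000), Y(Ω₂)=(0.019976, 0.000000)
  term(m=+1) = (0.011724, -0.015986)   from Y*(Ω₁)=(0.028020, 0.050128), Y(Ω₂)=(-0.143371, -0.314024)
Σ over m = (0.013823, 0.000000); ×(4π/3) → (0.057903, 0.000000). Real part: 0.057903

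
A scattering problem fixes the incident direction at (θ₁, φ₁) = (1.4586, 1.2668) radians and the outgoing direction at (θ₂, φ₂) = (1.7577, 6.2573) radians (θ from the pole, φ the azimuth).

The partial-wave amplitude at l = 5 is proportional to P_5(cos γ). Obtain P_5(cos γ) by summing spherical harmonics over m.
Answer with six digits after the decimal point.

0.338617

Addition theorem: P_5(cos γ) = (4π/11) Σ_m Y*_{lm}(Ω₁) Y_{lm}(Ω₂), m = −5…5:
  [-5]  conj(Y_{5,-5})(Ω₁) = +0.449143+0.022843i ; Y_{5,-5}(Ω₂) = +0.421544+0.054866i ; Δ = +0.188080+0.034272i
  [-4]  conj(Y_{5,-4})(Ω₁) = +0.055667-0.150252i ; Y_{5,-4}(Ω₂) = -0.252857-0.026275i ; Δ = -0.018024+0.036530i
  [-3]  conj(Y_{5,-3})(Ω₁) = +0.238136+0.184364i ; Y_{5,-3}(Ω₂) = -0.225517-0.017548i ; Δ = -0.050468-0.045756i
  [-2]  conj(Y_{5,-2})(Ω₁) = +0.148009-0.103005i ; Y_{5,-2}(Ω₂) = +0.272185+0.014104i ; Δ = +0.041739-0.025949i
  [-1]  conj(Y_{5,-1})(Ω₁) = +0.078864+0.251384i ; Y_{5,-1}(Ω₂) = +0.170400+0.004412i ; Δ = +0.012329+0.043184i
  [+0]  conj(Y_{5,0})(Ω₁) = +0.185048-0.000000i ; Y_{5,0}(Ω₂) = -0.275079+0.000000i ; Δ = -0.050903+0.000000i
  [+1]  conj(Y_{5,1})(Ω₁) = -0.078864+0.251384i ; Y_{5,1}(Ω₂) = -0.170400+0.004412i ; Δ = +0.012329-0.043184i
  [+2]  conj(Y_{5,2})(Ω₁) = +0.148009+0.103005i ; Y_{5,2}(Ω₂) = +0.272185-0.014104i ; Δ = +0.041739+0.025949i
  [+3]  conj(Y_{5,3})(Ω₁) = -0.238136+0.184364i ; Y_{5,3}(Ω₂) = +0.225517-0.017548i ; Δ = -0.050468+0.045756i
  [+4]  conj(Y_{5,4})(Ω₁) = +0.055667+0.150252i ; Y_{5,4}(Ω₂) = -0.252857+0.026275i ; Δ = -0.018024-0.036530i
  [+5]  conj(Y_{5,5})(Ω₁) = -0.449143+0.022843i ; Y_{5,5}(Ω₂) = -0.421544+0.054866i ; Δ = +0.188080-0.034272i
Accumulated sum +0.296409+0.000000i; after 4π/(2l+1) scaling, +0.338617+0.000000i ⇒ P_5 = 0.338617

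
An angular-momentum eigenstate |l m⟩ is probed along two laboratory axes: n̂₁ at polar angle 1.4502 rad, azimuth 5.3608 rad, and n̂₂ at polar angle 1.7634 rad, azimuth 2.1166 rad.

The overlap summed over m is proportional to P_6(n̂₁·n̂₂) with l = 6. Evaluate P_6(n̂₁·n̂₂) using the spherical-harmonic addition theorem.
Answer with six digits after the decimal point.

Term-by-term m-sum for l=6 (normalisation 4π/13 = 0.966644):
  m=-6: (0.338696, 0.314816) × (0.428078, -0.057372) = (0.163050, 0.115334)  (running Σ = (0.163050, 0.115334))
  m=-5: (-0.019469, 0.193139) × (0.116996, -0.267301) = (0.049348, 0.027801)  (running Σ = (0.212399, 0.143135))
  m=-4: (0.248703, -0.151780) × (0.113627, 0.161740) = (0.052808, 0.022979)  (running Σ = (0.265207, 0.166114))
  m=-3: (0.202713, 0.079661) × (0.305494, -0.020381) = (0.063551, 0.020205)  (running Σ = (0.328758, 0.186318))
  m=-2: (-0.064821, -0.230644) × (-0.055664, 0.107133) = (0.028318, 0.005894)  (running Σ = (0.357076, 0.192213))
  m=-1: (0.135875, -0.179326) × (0.158510, 0.260988) = (0.068340, 0.007037)  (running Σ = (0.425415, 0.199249))
  m=0: (-0.225391, -0.000000) × (-0.099444, 0.000000) = (0.022414, 0.000000)  (running Σ = (0.447829, 0.199249))
  m=1: (-0.135875, -0.179326) × (-0.158510, 0.260988) = (0.068340, -0.007037)  (running Σ = (0.516168, 0.192213))
  m=2: (-0.064821, 0.230644) × (-0.055664, -0.107133) = (0.028318, -0.005894)  (running Σ = (0.544486, 0.186318))
  m=3: (-0.202713, 0.079661) × (-0.305494, -0.020381) = (0.063551, -0.020205)  (running Σ = (0.608037, 0.166114))
  m=4: (0.248703, 0.151780) × (0.113627, -0.161740) = (0.052808, -0.022979)  (running Σ = (0.660846, 0.143135))
  m=5: (0.019469, 0.193139) × (-0.116996, -0.267301) = (0.049348, -0.027801)  (running Σ = (0.710194, 0.115334))
  m=6: (0.338696, -0.314816) × (0.428078, 0.057372) = (0.163050, -0.115334)  (running Σ = (0.873244, 0.000000))
Accumulated sum (0.873244, 0.000000); after 4π/(2l+1) scaling, (0.844116, 0.000000) ⇒ P_6 = 0.844116

0.844116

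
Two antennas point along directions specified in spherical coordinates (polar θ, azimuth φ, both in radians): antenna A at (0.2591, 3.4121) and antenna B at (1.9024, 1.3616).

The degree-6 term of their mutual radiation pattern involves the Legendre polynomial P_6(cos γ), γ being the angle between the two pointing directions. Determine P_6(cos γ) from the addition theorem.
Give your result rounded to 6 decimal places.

Summing Y*_{l m}(θ₁,φ₁)·Y_{l m}(θ₂,φ₂) over m ∈ [−6, 6]; prefactor 4π/(2·6+1) = 0.966644:
  [-6]  conj(Y_{6,-6})(Ω₁) = (-0.000007, 0.000136) ; Y_{6,-6}(Ω₂) = (-0.107147, -0.328134) ; Δ = (0.000046, -0.000012)
  [-5]  conj(Y_{6,-5})(Ω₁) = (-0.000387, -0.001744) ; Y_{6,-5}(Ω₂) = (-0.356309, 0.206293) ; Δ = (0.000497, 0.000541)
  [-4]  conj(Y_{6,-4})(Ω₁) = (0.006697, 0.012594) ; Y_{6,-4}(Ω₂) = (0.031686, 0.035122) ; Δ = (-0.000230, 0.000634)
  [-3]  conj(Y_{6,-3})(Ω₁) = (-0.053056, -0.055903) ; Y_{6,-3}(Ω₂) = (-0.193062, 0.266135) ; Δ = (0.025121, -0.003327)
  [-2]  conj(Y_{6,-2})(Ω₁) = (0.238086, 0.143044) ; Y_{6,-2}(Ω₂) = (0.142898, 0.063539) ; Δ = (0.024933, 0.035569)
  [-1]  conj(Y_{6,-1})(Ω₁) = (-0.568188, -0.157561) ; Y_{6,-1}(Ω₂) = (-0.057704, 0.271800) ; Δ = (0.075612, -0.145342)
  [+0]  conj(Y_{6,0})(Ω₁) = (0.415446, -0.000000) ; Y_{6,0}(Ω₂) = (0.182144, 0.000000) ; Δ = (0.075671, 0.000000)
  [+1]  conj(Y_{6,1})(Ω₁) = (0.568188, -0.157561) ; Y_{6,1}(Ω₂) = (0.057704, 0.271800) ; Δ = (0.075612, 0.145342)
  [+2]  conj(Y_{6,2})(Ω₁) = (0.238086, -0.143044) ; Y_{6,2}(Ω₂) = (0.142898, -0.063539) ; Δ = (0.024933, -0.035569)
  [+3]  conj(Y_{6,3})(Ω₁) = (0.053056, -0.055903) ; Y_{6,3}(Ω₂) = (0.193062, 0.266135) ; Δ = (0.025121, 0.003327)
  [+4]  conj(Y_{6,4})(Ω₁) = (0.006697, -0.012594) ; Y_{6,4}(Ω₂) = (0.031686, -0.035122) ; Δ = (-0.000230, -0.000634)
  [+5]  conj(Y_{6,5})(Ω₁) = (0.000387, -0.001744) ; Y_{6,5}(Ω₂) = (0.356309, 0.206293) ; Δ = (0.000497, -0.000541)
  [+6]  conj(Y_{6,6})(Ω₁) = (-0.000007, -0.000136) ; Y_{6,6}(Ω₂) = (-0.107147, 0.328134) ; Δ = (0.000046, 0.000012)
Accumulated sum (0.327628, 0.000000); after 4π/(2l+1) scaling, (0.316700, 0.000000) ⇒ P_6 = 0.316700

0.316700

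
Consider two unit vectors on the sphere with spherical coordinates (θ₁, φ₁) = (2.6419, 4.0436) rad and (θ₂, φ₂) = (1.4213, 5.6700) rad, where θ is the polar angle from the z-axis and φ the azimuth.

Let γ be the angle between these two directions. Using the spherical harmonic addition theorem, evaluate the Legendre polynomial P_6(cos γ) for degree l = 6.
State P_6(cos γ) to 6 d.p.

Term-by-term m-sum for l=6 (normalisation 4π/13 = 0.966644):
  [-6]  conj(Y_{6,-6})(Ω₁) = 0.00376 - 0.00447j ; Y_{6,-6}(Ω₂) = -0.38795 - 0.23124j ; Δ = -0.00249 + 0.00086j
  [-5]  conj(Y_{6,-5})(Ω₁) = -0.00746 - 0.03634j ; Y_{6,-5}(Ω₂) = -0.23498 + 0.01781j ; Δ = 0.00240 + 0.00841j
  [-4]  conj(Y_{6,-4})(Ω₁) = -0.12555 - 0.06322j ; Y_{6,-4}(Ω₂) = 0.19908 - 0.16393j ; Δ = -0.03536 + 0.00800j
  [-3]  conj(Y_{6,-3})(Ω₁) = -0.31218 + 0.14528j ; Y_{6,-3}(Ω₂) = 0.06865 - 0.24925j ; Δ = 0.01478 + 0.08779j
  [-2]  conj(Y_{6,-2})(Ω₁) = -0.11612 + 0.48883j ; Y_{6,-2}(Ω₂) = 0.06634 + 0.18494j ; Δ = -0.09811 + 0.01096j
  [-1]  conj(Y_{6,-1})(Ω₁) = 0.15838 + 0.20041j ; Y_{6,-1}(Ω₂) = 0.21589 + 0.15192j ; Δ = 0.00375 + 0.06733j
  [+0]  conj(Y_{6,0})(Ω₁) = -0.34593 + 0.00000j ; Y_{6,0}(Ω₂) = -0.17947 + 0.00000j ; Δ = 0.06208 + 0.00000j
  [+1]  conj(Y_{6,1})(Ω₁) = -0.15838 + 0.20041j ; Y_{6,1}(Ω₂) = -0.21589 + 0.15192j ; Δ = 0.00375 - 0.06733j
  [+2]  conj(Y_{6,2})(Ω₁) = -0.11612 - 0.48883j ; Y_{6,2}(Ω₂) = 0.06634 - 0.18494j ; Δ = -0.09811 - 0.01096j
  [+3]  conj(Y_{6,3})(Ω₁) = 0.31218 + 0.14528j ; Y_{6,3}(Ω₂) = -0.06865 - 0.24925j ; Δ = 0.01478 - 0.08779j
  [+4]  conj(Y_{6,4})(Ω₁) = -0.12555 + 0.06322j ; Y_{6,4}(Ω₂) = 0.19908 + 0.16393j ; Δ = -0.03536 - 0.00800j
  [+5]  conj(Y_{6,5})(Ω₁) = 0.00746 - 0.03634j ; Y_{6,5}(Ω₂) = 0.23498 + 0.01781j ; Δ = 0.00240 - 0.00841j
  [+6]  conj(Y_{6,6})(Ω₁) = 0.00376 + 0.00447j ; Y_{6,6}(Ω₂) = -0.38795 + 0.23124j ; Δ = -0.00249 - 0.00086j
Total Σ_m = -0.16798 + 0.00000j. Multiply by 0.966644: -0.16238 + 0.00000j. P_6(cos γ) = -0.162378

-0.162378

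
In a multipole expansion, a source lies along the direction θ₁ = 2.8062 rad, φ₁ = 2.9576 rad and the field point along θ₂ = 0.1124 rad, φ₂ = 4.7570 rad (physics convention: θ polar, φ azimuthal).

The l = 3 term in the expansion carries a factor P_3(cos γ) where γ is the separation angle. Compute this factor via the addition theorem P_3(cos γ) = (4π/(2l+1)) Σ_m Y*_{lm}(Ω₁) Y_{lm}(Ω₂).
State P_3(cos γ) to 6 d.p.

Term-by-term m-sum for l=3 (normalisation 4π/7 = 1.795196):
  m=-3: -0.012667+0.007801i × -0.000079-0.000583i = +0.000006+0.000007i  (running Σ = +0.000006+0.000007i)
  m=-2: -0.097547+0.037609i × -0.012725+0.001138i = +0.001198-0.000590i  (running Σ = +0.001204-0.000583i)
  m=-1: -0.361659+0.067304i × +0.006365+0.142574i = -0.011898-0.051135i  (running Σ = -0.010694-0.051718i)
  m=0: -0.513893-0.000000i × +0.718317+0.000000i = -0.369138-0.000000i  (running Σ = -0.379832-0.051718i)
  m=1: +0.361659+0.067304i × -0.006365+0.142574i = -0.011898+0.051135i  (running Σ = -0.391729-0.000583i)
  m=2: -0.097547-0.037609i × -0.012725-0.001138i = +0.001198+0.000590i  (running Σ = -0.390531+0.000007i)
  m=3: +0.012667+0.007801i × +0.000079-0.000583i = +0.000006-0.000007i  (running Σ = -0.390525+0.000000i)
Total Σ_m = -0.390525+0.000000i. Multiply by 1.795196: -0.701069+0.000000i. P_3(cos γ) = -0.701069

-0.701069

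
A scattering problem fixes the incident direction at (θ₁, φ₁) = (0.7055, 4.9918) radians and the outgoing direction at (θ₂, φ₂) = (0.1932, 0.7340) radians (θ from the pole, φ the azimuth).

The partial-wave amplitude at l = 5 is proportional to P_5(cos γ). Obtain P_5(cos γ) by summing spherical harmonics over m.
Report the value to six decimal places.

-0.353155

Term-by-term m-sum for l=5 (normalisation 4π/11 = 1.142397):
  m=-5: Y*=(0.052398, -0.009196)  Y=(-0.000105, 0.000061)  product (-0.000005, 0.000004)
  m=-4: Y*=(0.086473, 0.177581)  Y=(-0.001916, -0.000400)  product (-0.000095, -0.000375)
  m=-3: Y*=(-0.295615, 0.265919)  Y=(-0.011080, -0.015158)  product (0.007306, 0.001535)
  m=-2: Y*=(-0.339745, -0.212446)  Y=(0.011888, -0.115235)  product (-0.028520, 0.036625)
  m=-1: Y*=(-0.003446, 0.012011)  Y=(0.319449, -0.288190)  product (0.002361, 0.004830)
  m=+0: Y*=(-0.392470, -0.000000)  Y=(0.691083, 0.000000)  product (-0.271229, -0.000000)
  m=+1: Y*=(0.003446, 0.012011)  Y=(-0.319449, -0.288190)  product (0.002361, -0.004830)
  m=+2: Y*=(-0.339745, 0.212446)  Y=(0.011888, 0.115235)  product (-0.028520, -0.036625)
  m=+3: Y*=(0.295615, 0.265919)  Y=(0.011080, -0.015158)  product (0.007306, -0.001535)
  m=+4: Y*=(0.086473, -0.177581)  Y=(-0.001916, 0.000400)  product (-0.000095, 0.000375)
  m=+5: Y*=(-0.052398, -0.009196)  Y=(0.000105, 0.000061)  product (-0.000005, -0.000004)
Σ over m = (-0.309135, 0.000000); ×(4π/11) → (-0.353155, 0.000000). Real part: -0.353155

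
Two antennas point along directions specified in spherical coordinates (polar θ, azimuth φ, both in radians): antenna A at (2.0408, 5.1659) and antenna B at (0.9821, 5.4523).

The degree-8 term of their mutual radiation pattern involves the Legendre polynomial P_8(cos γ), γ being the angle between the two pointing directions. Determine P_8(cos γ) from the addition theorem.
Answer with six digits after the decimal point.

Addition theorem: P_8(cos γ) = (4π/17) Σ_m Y*_{lm}(Ω₁) Y_{lm}(Ω₂), m = −8…8:
  term(m=-8) = -0.01601 - 0.01824j   from Y*(Ω₁)=-0.18190 - 0.09621j, Y(Ω₂)=0.11024 + 0.04199j
  term(m=-7) = 0.05539 + 0.11951j   from Y*(Ω₁)=-0.01379 + 0.41789j, Y(Ω₂)=0.28132 - 0.14183j
  term(m=-6) = -0.02607 - 0.17534j   from Y*(Ω₁)=0.35839 - 0.16028j, Y(Ω₂)=0.12170 - 0.43480j
  term(m=-5) = -0.00064 + 0.00460j   from Y*(Ω₁)=-0.01219 - 0.01020j, Y(Ω₂)=-0.15456 - 0.24765j
  term(m=-4) = 0.01909 - 0.04217j   from Y*(Ω₁)=0.08229 - 0.33158j, Y(Ω₂)=0.13325 + 0.02452j
  term(m=-3) = -0.04628 + 0.05366j   from Y*(Ω₁)=-0.18976 + 0.04050j, Y(Ω₂)=0.29096 - 0.22070j
  term(m=-2) = -0.01082 + 0.00698j   from Y*(Ω₁)=-0.15584 - 0.19924j, Y(Ω₂)=0.00462 - 0.05069j
  term(m=-1) = -0.08109 + 0.02388j   from Y*(Ω₁)=-0.10946 + 0.22458j, Y(Ω₂)=0.22813 + 0.24989j
  term(m=+0) = -0.02270 + 0.00000j   from Y*(Ω₁)=-0.21949 + 0.00000j, Y(Ω₂)=0.10344 + 0.00000j
  term(m=+1) = -0.08109 - 0.02388j   from Y*(Ω₁)=0.10946 + 0.22458j, Y(Ω₂)=-0.22813 + 0.24989j
  term(m=+2) = -0.01082 - 0.00698j   from Y*(Ω₁)=-0.15584 + 0.19924j, Y(Ω₂)=0.00462 + 0.05069j
  term(m=+3) = -0.04628 - 0.05366j   from Y*(Ω₁)=0.18976 + 0.04050j, Y(Ω₂)=-0.29096 - 0.22070j
  term(m=+4) = 0.01909 + 0.04217j   from Y*(Ω₁)=0.08229 + 0.33158j, Y(Ω₂)=0.13325 - 0.02452j
  term(m=+5) = -0.00064 - 0.00460j   from Y*(Ω₁)=0.01219 - 0.01020j, Y(Ω₂)=0.15456 - 0.24765j
  term(m=+6) = -0.02607 + 0.17534j   from Y*(Ω₁)=0.35839 + 0.16028j, Y(Ω₂)=0.12170 + 0.43480j
  term(m=+7) = 0.05539 - 0.11951j   from Y*(Ω₁)=0.01379 + 0.41789j, Y(Ω₂)=-0.28132 - 0.14183j
  term(m=+8) = -0.01601 + 0.01824j   from Y*(Ω₁)=-0.18190 + 0.09621j, Y(Ω₂)=0.11024 - 0.04199j
Accumulated sum -0.23556 - 0.00000j; after 4π/(2l+1) scaling, -0.17412 - 0.00000j ⇒ P_8 = -0.174124

-0.174124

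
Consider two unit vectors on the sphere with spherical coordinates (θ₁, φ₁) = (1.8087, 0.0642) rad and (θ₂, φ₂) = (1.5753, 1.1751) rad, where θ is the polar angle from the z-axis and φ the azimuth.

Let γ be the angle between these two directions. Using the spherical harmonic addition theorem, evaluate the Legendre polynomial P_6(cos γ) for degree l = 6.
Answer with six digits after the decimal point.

0.320630

Expand P_6 via completeness: Σ_{m} conj(Y_{6,m}) at Ω₁ times Y_{6,m} at Ω₂ —
  [-6]  conj(Y_{6,-6})(Ω₁) = +0.377160+0.152921i ; Y_{6,-6}(Ω₂) = +0.347658-0.335374i ; Δ = +0.182409-0.073325i
  [-5]  conj(Y_{6,-5})(Ω₁) = -0.324415-0.107868i ; Y_{6,-5}(Ω₂) = -0.006919-0.002988i ; Δ = +0.001922+0.001716i
  [-4]  conj(Y_{6,-4})(Ω₁) = -0.119764-0.031450i ; Y_{6,-4}(Ω₂) = +0.004276-0.356662i ; Δ = -0.011729+0.042581i
  [-3]  conj(Y_{6,-3})(Ω₁) = +0.330400+0.064434i ; Y_{6,-3}(Ω₂) = -0.008160+0.003294i ; Δ = -0.002908+0.000563i
  [-2]  conj(Y_{6,-2})(Ω₁) = +0.031147+0.004021i ; Y_{6,-2}(Ω₂) = -0.228828-0.231588i ; Δ = -0.006196-0.008134i
  [-1]  conj(Y_{6,-1})(Ω₁) = -0.323498-0.020797i ; Y_{6,-1}(Ω₂) = -0.003575+0.008559i ; Δ = +0.001335-0.002694i
  [+0]  conj(Y_{6,0})(Ω₁) = -0.006390-0.000000i ; Y_{6,0}(Ω₂) = -0.317711+0.000000i ; Δ = +0.002030+0.000000i
  [+1]  conj(Y_{6,1})(Ω₁) = +0.323498-0.020797i ; Y_{6,1}(Ω₂) = +0.003575+0.008559i ; Δ = +0.001335+0.002694i
  [+2]  conj(Y_{6,2})(Ω₁) = +0.031147-0.004021i ; Y_{6,2}(Ω₂) = -0.228828+0.231588i ; Δ = -0.006196+0.008134i
  [+3]  conj(Y_{6,3})(Ω₁) = -0.330400+0.064434i ; Y_{6,3}(Ω₂) = +0.008160+0.003294i ; Δ = -0.002908-0.000563i
  [+4]  conj(Y_{6,4})(Ω₁) = -0.119764+0.031450i ; Y_{6,4}(Ω₂) = +0.004276+0.356662i ; Δ = -0.011729-0.042581i
  [+5]  conj(Y_{6,5})(Ω₁) = +0.324415-0.107868i ; Y_{6,5}(Ω₂) = +0.006919-0.002988i ; Δ = +0.001922-0.001716i
  [+6]  conj(Y_{6,6})(Ω₁) = +0.377160-0.152921i ; Y_{6,6}(Ω₂) = +0.347658+0.335374i ; Δ = +0.182409+0.073325i
Accumulated sum +0.331694+0.000000i; after 4π/(2l+1) scaling, +0.320630+0.000000i ⇒ P_6 = 0.320630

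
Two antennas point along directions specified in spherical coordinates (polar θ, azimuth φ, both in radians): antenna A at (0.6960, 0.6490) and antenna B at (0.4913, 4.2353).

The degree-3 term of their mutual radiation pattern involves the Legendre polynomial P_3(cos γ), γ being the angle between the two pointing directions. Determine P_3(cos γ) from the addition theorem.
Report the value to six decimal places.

Expand P_3 via completeness: Σ_{m} conj(Y_{3,m}) at Ω₁ times Y_{3,m} at Ω₂ —
  m=-3: Y*=-0.040400+0.102275i  Y=+0.043384-0.006093i  product -0.001130+0.004683i
  m=-2: Y*=+0.086863+0.310480i  Y=-0.115979-0.163623i  product +0.040727-0.050222i
  m=-1: Y*=+0.321017+0.243533i  Y=-0.202136+0.391043i  product -0.160121+0.076305i
  m=+0: Y*=-0.015862-0.000000i  Y=+0.291906+0.000000i  product -0.004630-0.000000i
  m=+1: Y*=-0.321017+0.243533i  Y=+0.202136+0.391043i  product -0.160121-0.076305i
  m=+2: Y*=+0.086863-0.310480i  Y=-0.115979+0.163623i  product +0.040727+0.050222i
  m=+3: Y*=+0.040400+0.102275i  Y=-0.043384-0.006093i  product -0.001130-0.004683i
Total Σ_m = -0.245676-0.000000i. Multiply by 1.795196: -0.441037-0.000000i. P_3(cos γ) = -0.441037

-0.441037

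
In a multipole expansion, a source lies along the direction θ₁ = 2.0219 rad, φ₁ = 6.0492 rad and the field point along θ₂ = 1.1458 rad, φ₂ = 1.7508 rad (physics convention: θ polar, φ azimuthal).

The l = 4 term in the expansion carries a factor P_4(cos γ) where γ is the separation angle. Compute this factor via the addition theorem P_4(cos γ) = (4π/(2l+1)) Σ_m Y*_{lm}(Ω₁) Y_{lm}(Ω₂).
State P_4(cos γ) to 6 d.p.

-0.303754

Addition theorem: P_4(cos γ) = (4π/9) Σ_m Y*_{lm}(Ω₁) Y_{lm}(Ω₂), m = −4…4:
  [-4]  conj(Y_{4,-4})(Ω₁) = 0.17217 - 0.23374j ; Y_{4,-4}(Ω₂) = 0.22919 - 0.20102j ; Δ = -0.00753 - 0.08818j
  [-3]  conj(Y_{4,-3})(Ω₁) = -0.30372 + 0.25684j ; Y_{4,-3}(Ω₂) = 0.20064 + 0.33471j ; Δ = -0.14690 - 0.05013j
  [-2]  conj(Y_{4,-2})(Ω₁) = 0.07990 - 0.04038j ; Y_{4,-2}(Ω₂) = -0.04938 + 0.01859j ; Δ = -0.00320 + 0.00348j
  [-1]  conj(Y_{4,-1})(Ω₁) = 0.30145 - 0.07185j ; Y_{4,-1}(Ω₂) = 0.05759 + 0.31645j ; Δ = 0.04010 + 0.09126j
  [+0]  conj(Y_{4,0})(Ω₁) = -0.15207 + 0.00000j ; Y_{4,0}(Ω₂) = -0.11516 + 0.00000j ; Δ = 0.01751 + 0.00000j
  [+1]  conj(Y_{4,1})(Ω₁) = -0.30145 - 0.07185j ; Y_{4,1}(Ω₂) = -0.05759 + 0.31645j ; Δ = 0.04010 - 0.09126j
  [+2]  conj(Y_{4,2})(Ω₁) = 0.07990 + 0.04038j ; Y_{4,2}(Ω₂) = -0.04938 - 0.01859j ; Δ = -0.00320 - 0.00348j
  [+3]  conj(Y_{4,3})(Ω₁) = 0.30372 + 0.25684j ; Y_{4,3}(Ω₂) = -0.20064 + 0.33471j ; Δ = -0.14690 + 0.05013j
  [+4]  conj(Y_{4,4})(Ω₁) = 0.17217 + 0.23374j ; Y_{4,4}(Ω₂) = 0.22919 + 0.20102j ; Δ = -0.00753 + 0.08818j
Total Σ_m = -0.21755 + 0.00000j. Multiply by 1.396263: -0.30375 + 0.00000j. P_4(cos γ) = -0.303754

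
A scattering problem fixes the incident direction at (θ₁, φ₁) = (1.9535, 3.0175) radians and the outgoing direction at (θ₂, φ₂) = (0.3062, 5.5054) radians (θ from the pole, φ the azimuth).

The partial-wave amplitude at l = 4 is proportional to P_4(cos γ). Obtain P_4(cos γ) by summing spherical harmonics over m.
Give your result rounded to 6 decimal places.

-0.389554

Expand P_4 via completeness: Σ_{m} conj(Y_{4,m}) at Ω₁ times Y_{4,m} at Ω₂ —
  m=-4: Y*=(0.288166, -0.156071)  Y=(-0.003652, 0.000111)  product (-0.001035, 0.000602)
  m=-3: Y*=(0.347574, -0.135723)  Y=(-0.022580, 0.023636)  product (-0.004640, 0.011280)
  m=-2: Y*=(-0.006656, 0.001687)  Y=(0.002482, 0.163025)  product (-0.000291, -0.001081)
  m=-1: Y*=(-0.329128, 0.041053)  Y=(0.325888, 0.320964)  product (-0.120435, -0.092259)
  m=+0: Y*=(-0.053197, -0.000000)  Y=(0.492367, 0.000000)  product (-0.026193, -0.000000)
  m=+1: Y*=(0.329128, 0.041053)  Y=(-0.325888, 0.320964)  product (-0.120435, 0.092259)
  m=+2: Y*=(-0.006656, -0.001687)  Y=(0.002482, -0.163025)  product (-0.000291, 0.001081)
  m=+3: Y*=(-0.347574, -0.135723)  Y=(0.022580, 0.023636)  product (-0.004640, -0.011280)
  m=+4: Y*=(0.288166, 0.156071)  Y=(-0.003652, -0.000111)  product (-0.001035, -0.000602)
Accumulated sum (-0.278997, 0.000000); after 4π/(2l+1) scaling, (-0.389554, 0.000000) ⇒ P_4 = -0.389554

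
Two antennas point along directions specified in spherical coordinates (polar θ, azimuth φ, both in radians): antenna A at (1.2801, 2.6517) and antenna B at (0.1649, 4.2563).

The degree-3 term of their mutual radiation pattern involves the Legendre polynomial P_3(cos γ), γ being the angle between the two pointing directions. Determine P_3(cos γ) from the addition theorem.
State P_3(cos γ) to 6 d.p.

-0.362750

Summing Y*_{l m}(θ₁,φ₁)·Y_{l m}(θ₂,φ₂) over m ∈ [−3, 3]; prefactor 4π/(2·3+1) = 1.795196:
  [-3]  conj(Y_{3,-3})(Ω₁) = -0.037035+0.365008i ; Y_{3,-3}(Ω₂) = +0.001808-0.000371i ; Δ = +0.000069+0.000674i
  [-2]  conj(Y_{3,-2})(Ω₁) = +0.149807-0.223253i ; Y_{3,-2}(Ω₂) = -0.016626-0.021483i ; Δ = -0.007287+0.000493i
  [-1]  conj(Y_{3,-1})(Ω₁) = +0.160985-0.085845i ; Y_{3,-1}(Ω₂) = -0.090315+0.184097i ; Δ = +0.001264+0.037390i
  [+0]  conj(Y_{3,0})(Ω₁) = -0.276945-0.000000i ; Y_{3,0}(Ω₂) = +0.686631+0.000000i ; Δ = -0.190159-0.000000i
  [+1]  conj(Y_{3,1})(Ω₁) = -0.160985-0.085845i ; Y_{3,1}(Ω₂) = +0.090315+0.184097i ; Δ = +0.001264-0.037390i
  [+2]  conj(Y_{3,2})(Ω₁) = +0.149807+0.223253i ; Y_{3,2}(Ω₂) = -0.016626+0.021483i ; Δ = -0.007287-0.000493i
  [+3]  conj(Y_{3,3})(Ω₁) = +0.037035+0.365008i ; Y_{3,3}(Ω₂) = -0.001808-0.000371i ; Δ = +0.000069-0.000674i
Total Σ_m = -0.202067-0.000000i. Multiply by 1.795196: -0.362750-0.000000i. P_3(cos γ) = -0.362750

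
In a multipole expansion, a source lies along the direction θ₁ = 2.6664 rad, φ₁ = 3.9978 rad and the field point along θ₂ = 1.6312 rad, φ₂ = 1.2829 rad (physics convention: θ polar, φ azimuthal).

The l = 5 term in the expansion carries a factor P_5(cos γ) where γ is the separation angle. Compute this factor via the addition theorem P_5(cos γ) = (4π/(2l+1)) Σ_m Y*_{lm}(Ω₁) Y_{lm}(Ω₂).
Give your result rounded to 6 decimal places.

-0.312577

Addition theorem: P_5(cos γ) = (4π/11) Σ_m Y*_{lm}(Ω₁) Y_{lm}(Ω₂), m = −5…5:
  m=-5: Y*=0.00389 + 0.00845j  Y=0.45596 - 0.06022j  product 0.00228 + 0.00362j
  m=-4: Y*=0.05490 + 0.01598j  Y=-0.03580 - 0.08034j  product -0.00068 - 0.00498j
  m=-3: Y*=0.17026 - 0.10985j  Y=0.25299 - 0.21618j  product 0.01933 - 0.06460j
  m=-2: Y*=0.06109 - 0.42846j  Y=-0.08456 - 0.05490j  product -0.02869 + 0.03288j
  m=-1: Y*=-0.29376 - 0.33861j  Y=0.08617 - 0.29099j  product -0.12384 + 0.05630j
  m=+0: Y*=0.09998 + 0.00000j  Y=-0.10410 + 0.00000j  product -0.01041 + 0.00000j
  m=+1: Y*=0.29376 - 0.33861j  Y=-0.08617 - 0.29099j  product -0.12384 - 0.05630j
  m=+2: Y*=0.06109 + 0.42846j  Y=-0.08456 + 0.05490j  product -0.02869 - 0.03288j
  m=+3: Y*=-0.17026 - 0.10985j  Y=-0.25299 - 0.21618j  product 0.01933 + 0.06460j
  m=+4: Y*=0.05490 - 0.01598j  Y=-0.03580 + 0.08034j  product -0.00068 + 0.00498j
  m=+5: Y*=-0.00389 + 0.00845j  Y=-0.45596 - 0.06022j  product 0.00228 - 0.00362j
Σ over m = -0.27362 - 0.00000j; ×(4π/11) → -0.31258 - 0.00000j. Real part: -0.312577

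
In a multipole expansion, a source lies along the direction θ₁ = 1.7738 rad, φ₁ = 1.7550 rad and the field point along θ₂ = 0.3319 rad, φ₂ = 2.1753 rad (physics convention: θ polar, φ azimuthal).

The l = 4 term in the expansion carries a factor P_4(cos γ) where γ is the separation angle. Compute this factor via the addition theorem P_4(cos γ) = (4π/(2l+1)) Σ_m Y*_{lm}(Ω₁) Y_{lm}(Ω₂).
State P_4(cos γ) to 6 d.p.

Expand P_4 via completeness: Σ_{m} conj(Y_{4,m}) at Ω₁ times Y_{4,m} at Ω₂ —
  m=-4: +0.301643+0.273670i × -0.003739-0.003303i = -0.000224-0.002019i  (running Σ = -0.000224-0.002019i)
  m=-3: -0.124469+0.201829i × +0.039738-0.009839i = -0.002960+0.009245i  (running Σ = -0.003184+0.007226i)
  m=-2: +0.214205+0.082690i × -0.066084+0.174619i = -0.028595+0.031940i  (running Σ = -0.031779+0.039165i)
  m=-1: -0.046466+0.249392i × -0.269763-0.390526i = +0.109929-0.049131i  (running Σ = +0.078149-0.009965i)
  m=0: +0.194476-0.000000i × +0.438763+0.000000i = +0.085329+0.000000i  (running Σ = +0.163479-0.009965i)
  m=1: +0.046466+0.249392i × +0.269763-0.390526i = +0.109929+0.049131i  (running Σ = +0.273407+0.039165i)
  m=2: +0.214205-0.082690i × -0.066084-0.174619i = -0.028595-0.031940i  (running Σ = +0.244812+0.007226i)
  m=3: +0.124469+0.201829i × -0.039738-0.009839i = -0.002960-0.009245i  (running Σ = +0.241852-0.002019i)
  m=4: +0.301643-0.273670i × -0.003739+0.003303i = -0.000224+0.002019i  (running Σ = +0.241628-0.000000i)
Σ over m = +0.241628-0.000000i; ×(4π/9) → +0.337377-0.000000i. Real part: 0.337377

0.337377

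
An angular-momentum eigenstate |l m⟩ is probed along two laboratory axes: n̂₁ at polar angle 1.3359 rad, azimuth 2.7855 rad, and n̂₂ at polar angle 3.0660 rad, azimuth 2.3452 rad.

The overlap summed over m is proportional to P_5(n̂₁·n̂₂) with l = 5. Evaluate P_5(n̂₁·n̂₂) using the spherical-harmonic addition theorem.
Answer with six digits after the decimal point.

-0.271787

Expand P_5 via completeness: Σ_{m} conj(Y_{5,m}) at Ω₁ times Y_{5,m} at Ω₂ —
  m=-5: Y*=+0.084046+0.394965i  Y=+0.000001+0.000001i  product -0.000000+0.000000i
  m=-4: Y*=+0.044587-0.302323i  Y=+0.000048+0.000002i  product +0.000003-0.000014i
  m=-3: Y*=+0.078545-0.142919i  Y=+0.000865-0.000809i  product -0.000048-0.000187i
  m=-2: Y*=-0.236505+0.204183i  Y=+0.000420-0.019107i  product +0.003802+0.004605i
  m=-1: Y*=-0.088534+0.032930i  Y=-0.132625-0.135574i  product +0.016206+0.007636i
  m=+0: Y*=+0.310110-0.000000i  Y=-0.895924+0.000000i  product -0.277835+0.000000i
  m=+1: Y*=+0.088534+0.032930i  Y=+0.132625-0.135574i  product +0.016206-0.007636i
  m=+2: Y*=-0.236505-0.204183i  Y=+0.000420+0.019107i  product +0.003802-0.004605i
  m=+3: Y*=-0.078545-0.142919i  Y=-0.000865-0.000809i  product -0.000048+0.000187i
  m=+4: Y*=+0.044587+0.302323i  Y=+0.000048-0.000002i  product +0.000003+0.000014i
  m=+5: Y*=-0.084046+0.394965i  Y=-0.000001+0.000001i  product -0.000000-0.000000i
Total Σ_m = -0.237909+0.000000i. Multiply by 1.142397: -0.271787+0.000000i. P_5(cos γ) = -0.271787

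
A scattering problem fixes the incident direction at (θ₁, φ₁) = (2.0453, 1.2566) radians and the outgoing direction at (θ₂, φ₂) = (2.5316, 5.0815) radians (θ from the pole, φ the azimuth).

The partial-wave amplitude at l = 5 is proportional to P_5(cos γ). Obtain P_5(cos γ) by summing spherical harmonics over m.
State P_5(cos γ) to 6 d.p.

Term-by-term m-sum for l=5 (normalisation 4π/11 = 1.142397):
  term(m=-5) = +0.007123-0.002009i   from Y*(Ω₁)=+0.258475-0.000048i, Y(Ω₂)=+0.027560-0.007769i
  term(m=-4) = -0.049921-0.021600i   from Y*(Ω₁)=-0.129678+0.399309i, Y(Ω₂)=-0.012206+0.128983i
  term(m=-3) = +0.032375+0.062319i   from Y*(Ω₁)=-0.173122-0.125751i, Y(Ω₂)=-0.293580-0.146722i
  term(m=-2) = -0.021494+0.103801i   from Y*(Ω₁)=-0.185242+0.134607i, Y(Ω₂)=+0.342414-0.311540i
  term(m=-1) = +0.043812-0.035669i   from Y*(Ω₁)=-0.088701-0.272960i, Y(Ω₂)=+0.071018+0.183584i
  term(m=+0) = -0.057647-0.000000i   from Y*(Ω₁)=-0.167389-0.000000i, Y(Ω₂)=+0.344392+0.000000i
  term(m=+1) = +0.043812+0.035669i   from Y*(Ω₁)=+0.088701-0.272960i, Y(Ω₂)=-0.071018+0.183584i
  term(m=+2) = -0.021494-0.103801i   from Y*(Ω₁)=-0.185242-0.134607i, Y(Ω₂)=+0.342414+0.311540i
  term(m=+3) = +0.032375-0.062319i   from Y*(Ω₁)=+0.173122-0.125751i, Y(Ω₂)=+0.293580-0.146722i
  term(m=+4) = -0.049921+0.021600i   from Y*(Ω₁)=-0.129678-0.399309i, Y(Ω₂)=-0.012206-0.128983i
  term(m=+5) = +0.007123+0.002009i   from Y*(Ω₁)=-0.258475-0.000048i, Y(Ω₂)=-0.027560-0.007769i
Σ over m = -0.033858+0.000000i; ×(4π/11) → -0.038680+0.000000i. Real part: -0.038680

-0.038680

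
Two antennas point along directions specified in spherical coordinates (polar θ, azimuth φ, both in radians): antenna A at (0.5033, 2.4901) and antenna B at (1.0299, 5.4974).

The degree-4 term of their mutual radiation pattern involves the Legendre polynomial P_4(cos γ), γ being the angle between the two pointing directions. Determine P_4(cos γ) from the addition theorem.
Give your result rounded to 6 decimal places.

Term-by-term m-sum for l=4 (normalisation 4π/9 = 1.396263):
  [-4]  conj(Y_{4,-4})(Ω₁) = (-0.020595, -0.012223) ; Y_{4,-4}(Ω₂) = (-0.238985, -0.000370) ; Δ = (0.004917, 0.002929)
  [-3]  conj(Y_{4,-3})(Ω₁) = (0.046053, 0.114081) ; Y_{4,-3}(Ω₂) = (-0.287425, 0.286758) ; Δ = (-0.045950, -0.019584)
  [-2]  conj(Y_{4,-2})(Ω₁) = (0.090024, -0.328072) ; Y_{4,-2}(Ω₂) = (-0.000163, 0.210405) ; Δ = (0.069013, 0.018995)
  [-1]  conj(Y_{4,-1})(Ω₁) = (-0.376947, 0.287446) ; Y_{4,-1}(Ω₂) = (-0.168873, -0.169004) ; Δ = (0.112236, 0.015164)
  [+0]  conj(Y_{4,0})(Ω₁) = (0.062292, -0.000000) ; Y_{4,0}(Ω₂) = (-0.263784, 0.000000) ; Δ = (-0.016432, 0.000000)
  [+1]  conj(Y_{4,1})(Ω₁) = (0.376947, 0.287446) ; Y_{4,1}(Ω₂) = (0.168873, -0.169004) ; Δ = (0.112236, -0.015164)
  [+2]  conj(Y_{4,2})(Ω₁) = (0.090024, 0.328072) ; Y_{4,2}(Ω₂) = (-0.000163, -0.210405) ; Δ = (0.069013, -0.018995)
  [+3]  conj(Y_{4,3})(Ω₁) = (-0.046053, 0.114081) ; Y_{4,3}(Ω₂) = (0.287425, 0.286758) ; Δ = (-0.045950, 0.019584)
  [+4]  conj(Y_{4,4})(Ω₁) = (-0.020595, 0.012223) ; Y_{4,4}(Ω₂) = (-0.238985, 0.000370) ; Δ = (0.004917, -0.002929)
Total Σ_m = (0.264000, -0.000000). Multiply by 1.396263: (0.368613, -0.000000). P_4(cos γ) = 0.368613

0.368613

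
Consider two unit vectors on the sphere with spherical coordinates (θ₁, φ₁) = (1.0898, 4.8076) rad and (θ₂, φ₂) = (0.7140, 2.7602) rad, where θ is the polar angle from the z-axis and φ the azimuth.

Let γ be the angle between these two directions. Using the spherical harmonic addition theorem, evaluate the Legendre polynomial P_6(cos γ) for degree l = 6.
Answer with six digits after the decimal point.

Addition theorem: P_6(cos γ) = (4π/13) Σ_m Y*_{lm}(Ω₁) Y_{lm}(Ω₂), m = −6…6:
  term(m=-6) = (0.008583, -0.002486)   from Y*(Ω₁)=(-0.197290, -0.126809), Y(Ω₂)=(-0.025052, 0.028705)
  term(m=-5) = (-0.044423, -0.046873)   from Y*(Ω₁)=(0.194305, -0.376847), Y(Ω₂)=(0.050244, -0.143788)
  term(m=-4) = (-0.034082, 0.097708)   from Y*(Ω₁)=(0.277150, 0.110969), Y(Ω₂)=(0.015671, 0.346269)
  term(m=-3) = (-0.060894, 0.008643)   from Y*(Ω₁)=(0.038185, -0.130030), Y(Ω₂)=(-0.187796, -0.413161)
  term(m=-2) = (0.041211, 0.058021)   from Y*(Ω₁)=(0.337050, 0.064969), Y(Ω₂)=(0.149884, 0.143254)
  term(m=-1) = (0.001956, -0.003789)   from Y*(Ω₁)=(0.001452, -0.015201), Y(Ω₂)=(0.259156, 0.103929)
  term(m=+0) = (-0.101833, 0.000000)   from Y*(Ω₁)=(0.337441, -0.000000), Y(Ω₂)=(-0.301780, 0.000000)
  term(m=+1) = (0.001956, 0.003789)   from Y*(Ω₁)=(-0.001452, -0.015201), Y(Ω₂)=(-0.259156, 0.103929)
  term(m=+2) = (0.041211, -0.058021)   from Y*(Ω₁)=(0.337050, -0.064969), Y(Ω₂)=(0.149884, -0.143254)
  term(m=+3) = (-0.060894, -0.008643)   from Y*(Ω₁)=(-0.038185, -0.130030), Y(Ω₂)=(0.187796, -0.413161)
  term(m=+4) = (-0.034082, -0.097708)   from Y*(Ω₁)=(0.277150, -0.110969), Y(Ω₂)=(0.015671, -0.346269)
  term(m=+5) = (-0.044423, 0.046873)   from Y*(Ω₁)=(-0.194305, -0.376847), Y(Ω₂)=(-0.050244, -0.143788)
  term(m=+6) = (0.008583, 0.002486)   from Y*(Ω₁)=(-0.197290, 0.126809), Y(Ω₂)=(-0.025052, -0.028705)
Accumulated sum (-0.277132, 0.000000); after 4π/(2l+1) scaling, (-0.267888, 0.000000) ⇒ P_6 = -0.267888

-0.267888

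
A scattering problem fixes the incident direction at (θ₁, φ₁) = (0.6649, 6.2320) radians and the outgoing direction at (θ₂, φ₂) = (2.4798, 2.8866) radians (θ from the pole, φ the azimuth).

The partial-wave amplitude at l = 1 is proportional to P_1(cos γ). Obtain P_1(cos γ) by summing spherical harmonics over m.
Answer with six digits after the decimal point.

-0.992148

Expand P_1 via completeness: Σ_{m} conj(Y_{1,m}) at Ω₁ times Y_{1,m} at Ω₂ —
  m=-1: Y*=0.21288 - 0.01091j  Y=-0.20545 - 0.05355j  product -0.04432 - 0.00916j
  m=+0: Y*=0.38452 + 0.00000j  Y=-0.38545 + 0.00000j  product -0.14821 + 0.00000j
  m=+1: Y*=-0.21288 - 0.01091j  Y=0.20545 - 0.05355j  product -0.04432 + 0.00916j
Total Σ_m = -0.23686 + 0.00000j. Multiply by 4.188790: -0.99215 + 0.00000j. P_1(cos γ) = -0.992148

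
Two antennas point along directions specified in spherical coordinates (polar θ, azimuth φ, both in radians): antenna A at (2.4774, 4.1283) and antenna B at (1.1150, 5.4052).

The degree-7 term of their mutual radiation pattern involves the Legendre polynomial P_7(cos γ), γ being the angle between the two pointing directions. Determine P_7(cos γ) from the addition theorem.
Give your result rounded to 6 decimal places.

Term-by-term m-sum for l=7 (normalisation 4π/15 = 0.837758):
  term(m=-7) = -0.003518-0.001860i   from Y*(Ω₁)=-0.013726-0.009877i, Y(Ω₂)=+0.233094-0.032204i
  term(m=-6) = -0.006677+0.034240i   from Y*(Ω₁)=-0.075560+0.028695i, Y(Ω₂)=+0.227628-0.366710i
  term(m=-5) = +0.074615-0.007586i   from Y*(Ω₁)=-0.050575+0.224953i, Y(Ω₂)=-0.103082-0.308514i
  term(m=-4) = +0.016423+0.039368i   from Y*(Ω₁)=+0.292552+0.304396i, Y(Ω₂)=+0.094185+0.036568i
  term(m=-3) = +0.120714-0.099449i   from Y*(Ω₁)=+0.434609-0.079746i, Y(Ω₂)=+0.309326-0.172065i
  term(m=-2) = -0.003618-0.002411i   from Y*(Ω₁)=+0.032479-0.076262i, Y(Ω₂)=+0.009658-0.051561i
  term(m=-1) = -0.034774+0.114895i   from Y*(Ω₁)=+0.202681+0.306615i, Y(Ω₂)=+0.208601+0.251305i
  term(m=+0) = +0.019509+0.000000i   from Y*(Ω₁)=+0.206877-0.000000i, Y(Ω₂)=+0.094304+0.000000i
  term(m=+1) = -0.034774-0.114895i   from Y*(Ω₁)=-0.202681+0.306615i, Y(Ω₂)=-0.208601+0.251305i
  term(m=+2) = -0.003618+0.002411i   from Y*(Ω₁)=+0.032479+0.076262i, Y(Ω₂)=+0.009658+0.051561i
  term(m=+3) = +0.120714+0.099449i   from Y*(Ω₁)=-0.434609-0.079746i, Y(Ω₂)=-0.309326-0.172065i
  term(m=+4) = +0.016423-0.039368i   from Y*(Ω₁)=+0.292552-0.304396i, Y(Ω₂)=+0.094185-0.036568i
  term(m=+5) = +0.074615+0.007586i   from Y*(Ω₁)=+0.050575+0.224953i, Y(Ω₂)=+0.103082-0.308514i
  term(m=+6) = -0.006677-0.034240i   from Y*(Ω₁)=-0.075560-0.028695i, Y(Ω₂)=+0.227628+0.366710i
  term(m=+7) = -0.003518+0.001860i   from Y*(Ω₁)=+0.013726-0.009877i, Y(Ω₂)=-0.233094-0.032204i
Σ over m = +0.345838+0.000000i; ×(4π/15) → +0.289728+0.000000i. Real part: 0.289728

0.289728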